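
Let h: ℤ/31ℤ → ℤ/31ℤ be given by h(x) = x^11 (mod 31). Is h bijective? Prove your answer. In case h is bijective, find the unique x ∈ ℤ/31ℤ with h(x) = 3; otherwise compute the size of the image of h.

13

Since 31 is prime, the nonzero elements of ℤ/31ℤ form a cyclic group of order 30.
As gcd(11, 30) = 1, raising to the 11th power is a bijection on this group: if a^11 ≡ b^11 then (ab^{−1})^11 = 1, and the only element of order dividing gcd(11, 30) = 1 is 1, so a = b.
With h(0) = 0 this makes h injective on all of ℤ/31ℤ, hence bijective (finite equal-size domain and codomain). In particular h is bijective.
Since h is bijective, we find the preimage of 3. The inverse of x ↦ x^11 on (ℤ/31ℤ)^× is x ↦ x^11, because 11·11 = 121 = 4·30 + 1 ≡ 1 (mod 30) and x^{30} = 1 for x ≠ 0 (Fermat). So h⁻¹(3) = 3^11 mod 31.
Repeated squaring mod 31: 3^1 ≡ 3, 3^2 ≡ 3² = 9, 3^4 ≡ 9² = 81 ≡ 19, 3^8 ≡ 19² = 361 ≡ 20. Since 11 = 8 + 2 + 1, 3^11 ≡ 20·9·3: 20·9 = 180 ≡ 25, then 25·3 = 75 ≡ 13. So 3^11 ≡ 13 (mod 31).
Hence h⁻¹(3) = 13.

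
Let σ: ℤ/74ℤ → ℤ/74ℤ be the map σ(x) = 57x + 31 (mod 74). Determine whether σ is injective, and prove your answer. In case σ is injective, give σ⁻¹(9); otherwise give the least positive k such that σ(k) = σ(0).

If σ(a) = σ(b), then 57a ≡ 57b (mod 74). Because gcd(57, 74) = 1, we may cancel 57 to get a ≡ b (mod 74).
Therefore σ is injective.
We now compute 57⁻¹ mod 74 explicitly. Euclid's algorithm: 74 = 1·57 + 17, 57 = 3·17 + 6, 17 = 2·6 + 5, 6 = 1·5 + 1; back-substituting gives 1 = 13·57 − 10·74, so 57⁻¹ ≡ 13 (mod 74).
Since σ is injective, we find σ⁻¹(9): we need 57x ≡ 9 − 31 ≡ 52 (mod 74). Using 57⁻¹ = 13: x ≡ 13·52 = 676 = 9·74 + 10, so x = 10.
Check: σ(10) = 57·10 + 31 = 601 = 8·74 + 9 ≡ 9 (mod 74).

10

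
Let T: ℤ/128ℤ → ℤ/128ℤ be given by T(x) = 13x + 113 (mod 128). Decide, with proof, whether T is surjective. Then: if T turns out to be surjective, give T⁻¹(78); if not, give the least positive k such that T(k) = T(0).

17

Recall that surjectivity means every element of the codomain has a preimage under T.
Since gcd(13, 128) = 1, 13 is invertible modulo 128. Euclid's algorithm: 128 = 9·13 + 11, 13 = 1·11 + 2, 11 = 5·2 + 1; back-substituting gives 1 = 69·13 − 7·128, so 13⁻¹ ≡ 69 (mod 128).
For any y ∈ ℤ/128ℤ, x = 69(y − 113) mod 128 satisfies T(x) = 13·69(y − 113) + 113 ≡ y (since 13·69 ≡ 1 mod 128). So every y has a preimage.
Therefore T is surjective.
Since T is surjective, we find T⁻¹(78): we need 13x ≡ 78 − 113 ≡ 93 (mod 128). Using 13⁻¹ = 69: x ≡ 69·93 = 6417 = 50·128 + 17, so x = 17.
Check: T(17) = 13·17 + 113 = 334 = 2·128 + 78 ≡ 78 (mod 128).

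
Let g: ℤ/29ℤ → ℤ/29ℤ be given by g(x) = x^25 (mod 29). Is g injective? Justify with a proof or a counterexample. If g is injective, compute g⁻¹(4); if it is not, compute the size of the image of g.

Since 29 is prime, the nonzero elements of ℤ/29ℤ form a cyclic group of order 28.
As gcd(25, 28) = 1, raising to the 25th power is a bijection on this group: if s^25 ≡ t^25 then (st^{−1})^25 = 1, and the only element of order dividing gcd(25, 28) = 1 is 1, so s = t.
With g(0) = 0 this makes g injective on all of ℤ/29ℤ, hence bijective (finite equal-size domain and codomain). In particular g is injective.
Since g is injective, we find the preimage of 4. The inverse of x ↦ x^25 on (ℤ/29ℤ)^× is x ↦ x^9, because 25·9 = 225 = 8·28 + 1 ≡ 1 (mod 28) and x^{28} = 1 for x ≠ 0 (Fermat). So g⁻¹(4) = 4^9 mod 29.
Repeated squaring mod 29: 4^1 ≡ 4, 4^2 ≡ 4² = 16, 4^4 ≡ 16² = 256 ≡ 24, 4^8 ≡ 24² = 576 ≡ 25. Since 9 = 8 + 1, 4^9 ≡ 25·4: 25·4 = 100 ≡ 13. So 4^9 ≡ 13 (mod 29).
Hence g⁻¹(4) = 13.

13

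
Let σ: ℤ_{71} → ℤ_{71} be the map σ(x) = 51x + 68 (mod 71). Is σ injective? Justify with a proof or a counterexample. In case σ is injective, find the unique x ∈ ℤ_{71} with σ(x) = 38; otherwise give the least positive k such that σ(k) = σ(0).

Recall: injectivity means: for all s, t in the domain, σ(s) = σ(t) implies s = t.
Suppose σ(s) = σ(t) in ℤ_{71}. Then 51s + 68 ≡ 51t + 68 (mod 71), thus 51(s − t) ≡ 0 (mod 71).
Since gcd(51, 71) = 1, 51 is invertible modulo 71, thus s − t ≡ 0 (mod 71), i.e. s = t.
Therefore σ is injective.
We now compute 51⁻¹ mod 71 explicitly. Euclid's algorithm: 71 = 1·51 + 20, 51 = 2·20 + 11, 20 = 1·11 + 9, 11 = 1·9 + 2, 9 = 4·2 + 1; back-substituting gives 1 = 39·51 − 28·71, so 51⁻¹ ≡ 39 (mod 71).
Since σ is injective, we compute σ⁻¹(38): solve 51x + 68 ≡ 38 (mod 71), i.e. 51x ≡ 41 (mod 71).
Multiplying by 51⁻¹ = 39 gives x ≡ 39·41 = 1599 = 22·71 + 37 ≡ 37 (mod 71).
Check: σ(37) = 51·37 + 68 = 1955 = 27·71 + 38 ≡ 38 (mod 71).

37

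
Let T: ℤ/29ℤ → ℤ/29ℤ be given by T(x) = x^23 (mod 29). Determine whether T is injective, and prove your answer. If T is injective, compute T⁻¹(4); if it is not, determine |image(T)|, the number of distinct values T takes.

Since 29 is prime, the nonzero elements of ℤ/29ℤ form a cyclic group of order 28.
As gcd(23, 28) = 1, raising to the 23rd power is a bijection on this group: if u^23 ≡ v^23 then (uv^{−1})^23 = 1, and the only element of order dividing gcd(23, 28) = 1 is 1, so u = v.
With T(0) = 0 this makes T injective on all of ℤ/29ℤ, hence bijective (finite equal-size domain and codomain). In particular T is injective.
Since T is injective, we find the preimage of 4. The inverse of x ↦ x^23 on (ℤ/29ℤ)^× is x ↦ x^11, because 23·11 = 253 = 9·28 + 1 ≡ 1 (mod 28) and x^{28} = 1 for x ≠ 0 (Fermat). So T⁻¹(4) = 4^11 mod 29.
Repeated squaring mod 29: 4^1 ≡ 4, 4^2 ≡ 4² = 16, 4^4 ≡ 16² = 256 ≡ 24, 4^8 ≡ 24² = 576 ≡ 25. Since 11 = 8 + 2 + 1, 4^11 ≡ 25·16·4: 25·16 = 400 ≡ 23, then 23·4 = 92 ≡ 5. So 4^11 ≡ 5 (mod 29).
Hence T⁻¹(4) = 5.

5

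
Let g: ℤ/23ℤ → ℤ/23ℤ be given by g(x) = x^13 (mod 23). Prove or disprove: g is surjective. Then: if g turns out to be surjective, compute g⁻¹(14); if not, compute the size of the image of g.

20

Since 23 is prime, the nonzero elements of ℤ/23ℤ form a cyclic group of order 22.
As gcd(13, 22) = 1, raising to the 13th power is a bijection on this group: if s^13 ≡ t^13 then (st^{−1})^13 = 1, and the only element of order dividing gcd(13, 22) = 1 is 1, so s = t.
With g(0) = 0 this makes g injective on all of ℤ/23ℤ, hence bijective (finite equal-size domain and codomain). In particular g is surjective.
Since g is surjective, we find the preimage of 14. The inverse of x ↦ x^13 on (ℤ/23ℤ)^× is x ↦ x^17, because 13·17 = 221 = 10·22 + 1 ≡ 1 (mod 22) and x^{22} = 1 for x ≠ 0 (Fermat). So g⁻¹(14) = 14^17 mod 23.
Repeated squaring mod 23: 14^1 ≡ 14, 14^2 ≡ 14² = 196 ≡ 12, 14^4 ≡ 12² = 144 ≡ 6, 14^8 ≡ 6² = 36 ≡ 13, 14^16 ≡ 13² = 169 ≡ 8. Since 17 = 16 + 1, 14^17 ≡ 8·14: 8·14 = 112 ≡ 20. So 14^17 ≡ 20 (mod 23).
Hence g⁻¹(14) = 20.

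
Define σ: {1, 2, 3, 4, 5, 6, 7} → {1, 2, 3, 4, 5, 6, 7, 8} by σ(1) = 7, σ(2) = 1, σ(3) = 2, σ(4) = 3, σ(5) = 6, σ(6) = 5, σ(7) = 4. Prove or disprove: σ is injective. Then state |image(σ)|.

7

The values σ(1), …, σ(7) are 7, 1, 2, 3, 6, 5, 4 — all distinct.
So σ(u) = σ(v) only when u = v, and σ is injective.
The image of σ is {1, 2, 3, 4, 5, 6, 7}, which has 7 elements.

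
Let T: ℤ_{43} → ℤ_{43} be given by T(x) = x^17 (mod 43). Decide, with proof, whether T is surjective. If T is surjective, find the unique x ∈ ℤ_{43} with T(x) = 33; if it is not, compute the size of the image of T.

Since 43 is prime, the nonzero elements of ℤ_{43} form a cyclic group of order 42.
As gcd(17, 42) = 1, raising to the 17th power is a bijection on this group: if x_1^17 ≡ x_2^17 then (x_1x_2^{−1})^17 = 1, and the only element of order dividing gcd(17, 42) = 1 is 1, so x_1 = x_2.
With T(0) = 0 this makes T injective on all of ℤ_{43}, hence bijective (finite equal-size domain and codomain). In particular T is surjective.
Since T is surjective, we find the preimage of 33. The inverse of x ↦ x^17 on (ℤ_{43})^× is x ↦ x^5, because 17·5 = 85 = 2·42 + 1 ≡ 1 (mod 42) and x^{42} = 1 for x ≠ 0 (Fermat). So T⁻¹(33) = 33^5 mod 43.
Repeated squaring mod 43: 33^1 ≡ 33, 33^2 ≡ 33² = 1089 ≡ 14, 33^4 ≡ 14² = 196 ≡ 24. Since 5 = 4 + 1, 33^5 ≡ 24·33: 24·33 = 792 ≡ 18. So 33^5 ≡ 18 (mod 43).
Hence T⁻¹(33) = 18.

18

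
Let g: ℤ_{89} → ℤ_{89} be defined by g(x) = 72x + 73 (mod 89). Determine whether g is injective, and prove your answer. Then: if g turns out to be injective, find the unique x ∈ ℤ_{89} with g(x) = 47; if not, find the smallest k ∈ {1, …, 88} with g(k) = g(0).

Recall that g is injective when g(u) = g(v) forces u = v.
If g(u) = g(v), then 72u ≡ 72v (mod 89). Because gcd(72, 89) = 1, we may cancel 72 to get u ≡ v (mod 89).
Therefore g is injective.
We now compute 72⁻¹ mod 89 explicitly. Euclid's algorithm: 89 = 1·72 + 17, 72 = 4·17 + 4, 17 = 4·4 + 1; back-substituting gives 1 = 68·72 − 55·89, so 72⁻¹ ≡ 68 (mod 89).
Since g is injective, we find g⁻¹(47): we need 72x ≡ 47 − 73 ≡ 63 (mod 89). Using 72⁻¹ = 68: x ≡ 68·63 = 4284 = 48·89 + 12, so x = 12.
Check: g(12) = 72·12 + 73 = 937 = 10·89 + 47 ≡ 47 (mod 89).

12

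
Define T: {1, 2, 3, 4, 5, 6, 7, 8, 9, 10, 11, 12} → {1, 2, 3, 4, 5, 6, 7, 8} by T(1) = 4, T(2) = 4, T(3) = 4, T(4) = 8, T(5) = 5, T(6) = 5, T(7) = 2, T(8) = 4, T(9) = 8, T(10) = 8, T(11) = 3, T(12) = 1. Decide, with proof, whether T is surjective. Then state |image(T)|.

6

No element maps to 6, so T is not surjective.
The image of T is {1, 2, 3, 4, 5, 8}, which has 6 elements.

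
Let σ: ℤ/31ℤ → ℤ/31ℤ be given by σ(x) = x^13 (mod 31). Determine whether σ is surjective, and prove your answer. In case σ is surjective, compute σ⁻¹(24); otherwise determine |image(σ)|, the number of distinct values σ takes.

3

Since 31 is prime, the nonzero elements of ℤ/31ℤ form a cyclic group of order 30.
As gcd(13, 30) = 1, raising to the 13th power is a bijection on this group: if s^13 ≡ t^13 then (st^{−1})^13 = 1, and the only element of order dividing gcd(13, 30) = 1 is 1, so s = t.
With σ(0) = 0 this makes σ injective on all of ℤ/31ℤ, hence bijective (finite equal-size domain and codomain). In particular σ is surjective.
Since σ is surjective, we find the preimage of 24. The inverse of x ↦ x^13 on (ℤ/31ℤ)^× is x ↦ x^7, because 13·7 = 91 = 3·30 + 1 ≡ 1 (mod 30) and x^{30} = 1 for x ≠ 0 (Fermat). So σ⁻¹(24) = 24^7 mod 31.
Repeated squaring mod 31: 24^1 ≡ 24, 24^2 ≡ 24² = 576 ≡ 18, 24^4 ≡ 18² = 324 ≡ 14. Since 7 = 4 + 2 + 1, 24^7 ≡ 14·18·24: 14·18 = 252 ≡ 4, then 4·24 = 96 ≡ 3. So 24^7 ≡ 3 (mod 31).
Hence σ⁻¹(24) = 3.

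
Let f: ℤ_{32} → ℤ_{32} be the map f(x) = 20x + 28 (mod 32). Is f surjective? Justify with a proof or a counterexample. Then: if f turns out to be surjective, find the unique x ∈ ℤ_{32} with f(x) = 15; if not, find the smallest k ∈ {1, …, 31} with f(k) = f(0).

8

Since gcd(20, 32) = 4, we have 20x ≡ 0 (mod 4) for all x, so f(x) ≡ 0 (mod 4).
But 1 ≢ 0 (mod 4), so 1 ∈ ℤ_{32} has no preimage. Thus f is not surjective.
Since f is not surjective, we find the least positive k with f(k) = f(0): this means 20k ≡ 0 (mod 32), i.e. 32 ∣ 20k. Since gcd(20, 32) = 4, dividing through by 4 this holds exactly when 8 ∣ 5k, and as gcd(5, 8) = 1, exactly when 8 ∣ k.
The smallest positive such k is 8.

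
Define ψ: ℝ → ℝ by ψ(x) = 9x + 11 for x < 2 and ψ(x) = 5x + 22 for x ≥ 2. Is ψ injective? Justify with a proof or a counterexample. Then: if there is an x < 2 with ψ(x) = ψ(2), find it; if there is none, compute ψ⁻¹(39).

17/5

Both pieces are strictly increasing (slopes 9 and 5), so each is injective on its own interval.
The left piece maps (−∞, 2) onto (−∞, 29); the right piece maps [2, ∞) onto [32, ∞).
These images are disjoint, so no value is attained by both pieces. Hence ψ is injective.
Because the two images are disjoint, no x < 2 has ψ(x) = ψ(2), so we compute ψ⁻¹(39): 39 lies in [32, ∞), so solve 5x + 22 = 39: x = (39 − 22)/5 = 17/5.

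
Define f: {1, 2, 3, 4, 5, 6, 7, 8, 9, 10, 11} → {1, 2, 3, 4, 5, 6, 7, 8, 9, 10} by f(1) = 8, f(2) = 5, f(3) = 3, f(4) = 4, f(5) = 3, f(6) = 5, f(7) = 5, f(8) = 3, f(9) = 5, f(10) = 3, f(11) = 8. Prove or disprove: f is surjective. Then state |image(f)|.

4

No element maps to 1, so f is not surjective.
The image of f is {3, 4, 5, 8}, which has 4 elements.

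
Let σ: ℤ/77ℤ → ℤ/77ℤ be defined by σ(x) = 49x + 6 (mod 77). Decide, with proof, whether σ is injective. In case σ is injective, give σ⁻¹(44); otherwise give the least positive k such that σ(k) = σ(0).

11

Recall that injectivity means: for all a, b in the domain, σ(a) = σ(b) implies a = b.
We have gcd(49, 77) = 7 > 1. Taking a = 0 and b = 11: σ(0) = 6 and σ(11) = 49·11 + 6 = 545 ≡ 6 (mod 77).
So σ(0) = σ(11) while 0 ≠ 11, thus σ is not injective.
Since σ is not injective, we find the least positive k with σ(k) = σ(0): this means 49k ≡ 0 (mod 77), i.e. 77 ∣ 49k. Since gcd(49, 77) = 7, dividing through by 7 this holds exactly when 11 ∣ 7k, and as gcd(7, 11) = 1, exactly when 11 ∣ k.
The smallest positive such k is 11.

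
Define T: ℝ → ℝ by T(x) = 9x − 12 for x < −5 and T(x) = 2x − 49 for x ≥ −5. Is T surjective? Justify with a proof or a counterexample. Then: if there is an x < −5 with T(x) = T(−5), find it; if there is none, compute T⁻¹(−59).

Both pieces are strictly increasing (slopes 9 and 2), so each is injective on its own interval.
The left piece maps (−∞, −5) onto (−∞, −57); the right piece maps [−5, ∞) onto [−59, ∞).
The union (−∞, −57) ∪ [−59, ∞) covers ℝ, so T is surjective.
For the follow-up: the images overlap, so an x < −5 with T(x) = T(−5) exists. T(−5) = −59; solving 9x − 12 = −59 for x < −5 gives x = (−59 + 12)/9 = −47/9.

-47/9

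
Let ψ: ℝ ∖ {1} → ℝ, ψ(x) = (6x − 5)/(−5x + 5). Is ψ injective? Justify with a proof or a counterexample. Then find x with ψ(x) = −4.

15/14

Suppose ψ(x_1) = ψ(x_2). Cross-multiplying: (6x_1 − 5)(−5x_2 + 5) = (6x_2 − 5)(−5x_1 + 5).
Expanding both sides and cancelling the symmetric terms leaves 5·(x_1 − x_2) = 0. Since 5 ≠ 0, x_1 = x_2. Therefore ψ is injective.
Solving ψ(x) = −4: cross-multiplying gives 6x − 5 = −4(−5x + 5), which rearranges to −14x = −15, so x = 15/14.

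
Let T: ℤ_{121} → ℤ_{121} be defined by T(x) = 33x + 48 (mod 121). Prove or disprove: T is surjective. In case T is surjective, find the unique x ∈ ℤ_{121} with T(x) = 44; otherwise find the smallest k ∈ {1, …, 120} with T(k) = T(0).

11

Since gcd(33, 121) = 11, we have 33x ≡ 0 (mod 11) for all x, so T(x) ≡ 4 (mod 11).
But 0 ≢ 4 (mod 11), so 0 ∈ ℤ_{121} has no preimage. Therefore T is not surjective.
Since T is not surjective, we find the least positive k with T(k) = T(0): this means 33k ≡ 0 (mod 121), i.e. 121 ∣ 33k. Since gcd(33, 121) = 11, dividing through by 11 this holds exactly when 11 ∣ 3k, and as gcd(3, 11) = 1, exactly when 11 ∣ k.
The smallest positive such k is 11.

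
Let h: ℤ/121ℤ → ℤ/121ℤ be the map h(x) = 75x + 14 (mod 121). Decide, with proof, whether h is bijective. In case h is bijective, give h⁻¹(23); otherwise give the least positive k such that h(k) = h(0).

34

By definition, h is injective if h(s) = h(t) implies s = t.
If h(s) = h(t), then 75s ≡ 75t (mod 121). Because gcd(75, 121) = 1, we may cancel 75 to get s ≡ t (mod 121).
We now compute 75⁻¹ mod 121 explicitly. Euclid's algorithm: 121 = 1·75 + 46, 75 = 1·46 + 29, 46 = 1·29 + 17, 29 = 1·17 + 12, 17 = 1·12 + 5, 12 = 2·5 + 2, 5 = 2·2 + 1; back-substituting gives 1 = 71·75 − 44·121, so 75⁻¹ ≡ 71 (mod 121).
Then y ↦ 71(y − 14) is a two-sided inverse to h, so every y ∈ ℤ/121ℤ has a preimage.
So h is bijective.
Since h is bijective, we compute h⁻¹(23): solve 75x + 14 ≡ 23 (mod 121), i.e. 75x ≡ 9 (mod 121).
Multiplying by 75⁻¹ = 71 gives x ≡ 71·9 = 639 = 5·121 + 34 ≡ 34 (mod 121).
Check: h(34) = 75·34 + 14 = 2564 = 21·121 + 23 ≡ 23 (mod 121).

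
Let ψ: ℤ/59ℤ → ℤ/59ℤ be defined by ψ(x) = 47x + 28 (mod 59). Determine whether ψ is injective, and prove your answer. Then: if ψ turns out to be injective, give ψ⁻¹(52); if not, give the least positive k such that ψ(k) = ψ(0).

Recall: ψ is injective when ψ(u) = ψ(v) forces u = v.
Suppose ψ(u) = ψ(v) in ℤ/59ℤ. Then 47u + 28 ≡ 47v + 28 (mod 59), hence 47(u − v) ≡ 0 (mod 59).
Since gcd(47, 59) = 1, 47 is invertible modulo 59, so u − v ≡ 0 (mod 59), i.e. u = v.
So ψ is injective.
We now compute 47⁻¹ mod 59 explicitly. Euclid's algorithm: 59 = 1·47 + 12, 47 = 3·12 + 11, 12 = 1·11 + 1; back-substituting gives 1 = 54·47 − 43·59, so 47⁻¹ ≡ 54 (mod 59).
Since ψ is injective, we compute ψ⁻¹(52): solve 47x + 28 ≡ 52 (mod 59), i.e. 47x ≡ 24 (mod 59).
Multiplying by 47⁻¹ = 54 gives x ≡ 54·24 = 1296 = 21·59 + 57 ≡ 57 (mod 59).
Check: ψ(57) = 47·57 + 28 = 2707 = 45·59 + 52 ≡ 52 (mod 59).

57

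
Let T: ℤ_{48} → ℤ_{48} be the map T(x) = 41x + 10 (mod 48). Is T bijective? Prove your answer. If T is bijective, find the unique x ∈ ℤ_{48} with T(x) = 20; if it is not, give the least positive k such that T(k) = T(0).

26

Suppose T(s) = T(t) in ℤ_{48}. Then 41s + 10 ≡ 41t + 10 (mod 48), so 41(s − t) ≡ 0 (mod 48).
Since gcd(41, 48) = 1, 41 is invertible modulo 48, hence s − t ≡ 0 (mod 48), i.e. s = t.
We now compute 41⁻¹ mod 48 explicitly. Euclid's algorithm: 48 = 1·41 + 7, 41 = 5·7 + 6, 7 = 1·6 + 1; back-substituting gives 1 = 41·41 − 35·48, so 41⁻¹ ≡ 41 (mod 48).
Then y ↦ 41(y − 10) is a two-sided inverse to T, so every y ∈ ℤ_{48} has a preimage.
Thus T is bijective.
Since T is bijective, we find T⁻¹(20): we need 41x ≡ 20 − 10 ≡ 10 (mod 48). Using 41⁻¹ = 41: x ≡ 41·10 = 410 = 8·48 + 26, so x = 26.
Check: T(26) = 41·26 + 10 = 1076 = 22·48 + 20 ≡ 20 (mod 48).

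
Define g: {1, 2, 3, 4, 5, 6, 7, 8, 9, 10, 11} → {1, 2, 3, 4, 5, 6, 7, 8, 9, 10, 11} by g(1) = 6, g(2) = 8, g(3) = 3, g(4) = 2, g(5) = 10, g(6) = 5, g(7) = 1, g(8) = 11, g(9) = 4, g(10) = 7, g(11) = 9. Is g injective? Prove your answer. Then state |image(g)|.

The values g(1), …, g(11) are 6, 8, 3, 2, 10, 5, 1, 11, 4, 7, 9 — all distinct.
So g(s) = g(t) only when s = t, and g is injective.
The image of g is {1, 2, 3, 4, 5, 6, 7, 8, 9, 10, 11}, which has 11 elements.

11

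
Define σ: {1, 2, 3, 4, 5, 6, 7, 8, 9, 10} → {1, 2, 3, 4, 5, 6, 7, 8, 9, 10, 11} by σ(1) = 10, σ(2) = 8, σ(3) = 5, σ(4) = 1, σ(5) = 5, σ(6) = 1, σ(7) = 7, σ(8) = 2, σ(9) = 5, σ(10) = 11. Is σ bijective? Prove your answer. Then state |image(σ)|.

σ(3) = 5 = σ(5) with 3 ≠ 5, so σ is not injective, hence not bijective.
The image of σ is {1, 2, 5, 7, 8, 10, 11}, which has 7 elements.

7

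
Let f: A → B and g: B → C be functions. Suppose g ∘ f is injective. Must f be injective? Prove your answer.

Suppose f(a) = f(b). Applying g: (g ∘ f)(a) = (g ∘ f)(b). Since g ∘ f is injective, a = b. Thus f is injective.

injective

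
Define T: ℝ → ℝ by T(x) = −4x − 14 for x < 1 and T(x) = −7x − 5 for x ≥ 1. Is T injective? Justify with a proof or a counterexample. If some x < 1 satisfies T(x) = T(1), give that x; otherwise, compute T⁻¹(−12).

-1/2

Both pieces are strictly decreasing (slopes −4 and −7), so each is injective on its own interval.
The left piece maps (−∞, 1) onto (−18, ∞); the right piece maps [1, ∞) onto (−∞, −12].
These images overlap. In particular T(1) = −12 (right piece), and solving −4x − 14 = −12 on the left piece gives x = −1/2 < 1.
So T(−1/2) = T(1) with −1/2 ≠ 1, and T is not injective. This x = −1/2 is the requested value below 1.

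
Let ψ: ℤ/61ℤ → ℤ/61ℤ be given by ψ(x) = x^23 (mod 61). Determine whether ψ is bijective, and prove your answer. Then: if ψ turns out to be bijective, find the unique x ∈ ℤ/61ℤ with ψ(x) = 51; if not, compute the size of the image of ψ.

59

Since 61 is prime, the nonzero elements of ℤ/61ℤ form a cyclic group of order 60.
As gcd(23, 60) = 1, raising to the 23rd power is a bijection on this group: if s^23 ≡ t^23 then (st^{−1})^23 = 1, and the only element of order dividing gcd(23, 60) = 1 is 1, so s = t.
With ψ(0) = 0 this makes ψ injective on all of ℤ/61ℤ, hence bijective (finite equal-size domain and codomain). In particular ψ is bijective.
Since ψ is bijective, we find the preimage of 51. The inverse of x ↦ x^23 on (ℤ/61ℤ)^× is x ↦ x^47, because 23·47 = 1081 = 18·60 + 1 ≡ 1 (mod 60) and x^{60} = 1 for x ≠ 0 (Fermat). So ψ⁻¹(51) = 51^47 mod 61.
Repeated squaring mod 61: 51^1 ≡ 51, 51^2 ≡ 51² = 2601 ≡ 39, 51^4 ≡ 39² = 1521 ≡ 57, 51^8 ≡ 57² = 3249 ≡ 16, 51^16 ≡ 16² = 256 ≡ 12, 51^32 ≡ 12² = 144 ≡ 22. Since 47 = 32 + 8 + 4 + 2 + 1, 51^47 ≡ 22·16·57·39·51: 22·16 = 352 ≡ 47, then 47·57 = 2679 ≡ 56, then 56·39 = 2184 ≡ 49, then 49·51 = 2499 ≡ 59. So 51^47 ≡ 59 (mod 61).
Hence ψ⁻¹(51) = 59.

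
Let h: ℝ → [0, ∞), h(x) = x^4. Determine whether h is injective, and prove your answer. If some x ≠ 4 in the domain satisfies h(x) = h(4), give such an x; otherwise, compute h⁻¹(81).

-4

h(4) = 256 = (−4)^4 = h(−4) (since 4 is even), with 4 ≠ −4. So h is not injective.
For the follow-up, such an x exists: taking x = −4 ∈ ℝ gives h(−4) = 256 = h(4) with −4 ≠ 4.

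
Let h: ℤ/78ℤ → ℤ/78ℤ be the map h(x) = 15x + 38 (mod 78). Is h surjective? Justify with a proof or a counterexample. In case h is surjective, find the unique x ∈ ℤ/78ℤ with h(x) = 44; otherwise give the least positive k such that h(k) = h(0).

26

Since gcd(15, 78) = 3, we have 15x ≡ 0 (mod 3) for all x, so h(x) ≡ 2 (mod 3).
But 0 ≢ 2 (mod 3), so 0 ∈ ℤ/78ℤ has no preimage. Therefore h is not surjective.
Since h is not surjective, we find the least positive k with h(k) = h(0): this means 15k ≡ 0 (mod 78), i.e. 78 ∣ 15k. Since gcd(15, 78) = 3, dividing through by 3 this holds exactly when 26 ∣ 5k, and as gcd(5, 26) = 1, exactly when 26 ∣ k.
The smallest positive such k is 26.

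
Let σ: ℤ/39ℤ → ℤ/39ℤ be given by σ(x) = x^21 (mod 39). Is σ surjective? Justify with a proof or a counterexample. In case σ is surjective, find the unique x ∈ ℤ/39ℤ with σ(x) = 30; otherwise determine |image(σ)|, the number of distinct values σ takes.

σ(2): Repeated squaring mod 39: 2^1 ≡ 2, 2^2 ≡ 2² = 4, 2^4 ≡ 4² = 16, 2^8 ≡ 16² = 256 ≡ 22, 2^16 ≡ 22² = 484 ≡ 16. Since 21 = 16 + 4 + 1, 2^21 ≡ 16·16·2: 16·16 = 256 ≡ 22, then 22·2 = 44 ≡ 5. So 2^21 ≡ 5 (mod 39).
σ(5): Repeated squaring mod 39: 5^1 ≡ 5, 5^2 ≡ 5² = 25, 5^4 ≡ 25² = 625 ≡ 1, 5^8 ≡ 1² = 1, 5^16 ≡ 1² = 1. Since 21 = 16 + 4 + 1, 5^21 ≡ 1·1·5: 1·1 = 1, then 1·5 = 5. So 5^21 ≡ 5 (mod 39).
So σ(2) = σ(5) = 5 while 2 ≠ 5, therefore σ is not injective.
A non-injective map from the 39-element set ℤ/39ℤ to itself takes at most 38 distinct values, so it cannot be surjective. Thus σ is not surjective.
Since σ is not surjective, we determine |image(σ)|. Computing x^21 mod 39 for each x (by repeated squaring, reducing mod 39 at every step), the values σ(0), σ(1), …, σ(38) are: 0, 1, 5, 27, 25, 5, 18, 34, 8, 27, 25, 8, 12, 13, 14, 18, 1, 38, 18, 31, 8, 21, 1, 38, 21, 25, 26, 27, 31, 14, 12, 31, 5, 21, 34, 14, 12, 34, 38.
The distinct values are {0, 1, 5, 8, 12, 13, 14, 18, 21, 25, 26, 27, 31, 34, 38}; there are 15 of them.

15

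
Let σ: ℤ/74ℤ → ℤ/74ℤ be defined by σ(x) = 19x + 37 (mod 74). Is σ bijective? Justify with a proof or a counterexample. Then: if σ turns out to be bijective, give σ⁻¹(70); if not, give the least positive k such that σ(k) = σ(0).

Suppose σ(u) = σ(v) in ℤ/74ℤ. Then 19u + 37 ≡ 19v + 37 (mod 74), so 19(u − v) ≡ 0 (mod 74).
Since gcd(19, 74) = 1, 19 is invertible modulo 74, thus u − v ≡ 0 (mod 74), i.e. u = v.
We now compute 19⁻¹ mod 74 explicitly. Euclid's algorithm: 74 = 3·19 + 17, 19 = 1·17 + 2, 17 = 8·2 + 1; back-substituting gives 1 = 39·19 − 10·74, so 19⁻¹ ≡ 39 (mod 74).
For any y ∈ ℤ/74ℤ, x = 39(y − 37) mod 74 satisfies σ(x) = 19·39(y − 37) + 37 ≡ y (since 19·39 ≡ 1 mod 74). So every y has a preimage.
Therefore σ is bijective.
Since σ is bijective, we find σ⁻¹(70): we need 19x ≡ 70 − 37 ≡ 33 (mod 74). Using 19⁻¹ = 39: x ≡ 39·33 = 1287 = 17·74 + 29, so x = 29.
Check: σ(29) = 19·29 + 37 = 588 = 7·74 + 70 ≡ 70 (mod 74).

29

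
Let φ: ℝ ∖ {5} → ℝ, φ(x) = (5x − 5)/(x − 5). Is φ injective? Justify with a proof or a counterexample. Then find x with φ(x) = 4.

-15

Suppose φ(u) = φ(v). Cross-multiplying: (5u − 5)(v − 5) = (5v − 5)(u − 5).
Expanding both sides and cancelling the symmetric terms leaves −20·(u − v) = 0. Since −20 ≠ 0, u = v. Thus φ is injective.
Solving φ(x) = 4: cross-multiplying gives 5x − 5 = 4(x − 5), which rearranges to 1x = −15, so x = −15.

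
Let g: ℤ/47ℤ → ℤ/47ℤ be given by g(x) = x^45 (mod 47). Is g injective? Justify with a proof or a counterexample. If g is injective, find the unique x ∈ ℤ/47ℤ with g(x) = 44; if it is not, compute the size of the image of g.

31

Since 47 is prime, the nonzero elements of ℤ/47ℤ form a cyclic group of order 46.
As gcd(45, 46) = 1, raising to the 45th power is a bijection on this group: if s^45 ≡ t^45 then (st^{−1})^45 = 1, and the only element of order dividing gcd(45, 46) = 1 is 1, so s = t.
With g(0) = 0 this makes g injective on all of ℤ/47ℤ, hence bijective (finite equal-size domain and codomain). In particular g is injective.
Since g is injective, we find the preimage of 44. The inverse of x ↦ x^45 on (ℤ/47ℤ)^× is x ↦ x^45, because 45·45 = 2025 = 44·46 + 1 ≡ 1 (mod 46) and x^{46} = 1 for x ≠ 0 (Fermat). So g⁻¹(44) = 44^45 mod 47.
Repeated squaring mod 47: 44^1 ≡ 44, 44^2 ≡ 44² = 1936 ≡ 9, 44^4 ≡ 9² = 81 ≡ 34, 44^8 ≡ 34² = 1156 ≡ 28, 44^16 ≡ 28² = 784 ≡ 32, 44^32 ≡ 32² = 1024 ≡ 37. Since 45 = 32 + 8 + 4 + 1, 44^45 ≡ 37·28·34·44: 37·28 = 1036 ≡ 2, then 2·34 = 68 ≡ 21, then 21·44 = 924 ≡ 31. So 44^45 ≡ 31 (mod 47).
Hence g⁻¹(44) = 31.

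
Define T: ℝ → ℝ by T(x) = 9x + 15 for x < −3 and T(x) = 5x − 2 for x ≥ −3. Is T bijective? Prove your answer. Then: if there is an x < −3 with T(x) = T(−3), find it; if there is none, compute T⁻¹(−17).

-32/9

Both pieces are strictly increasing (slopes 9 and 5), so each is injective on its own interval.
The left piece maps (−∞, −3) onto (−∞, −12); the right piece maps [−3, ∞) onto [−17, ∞).
These images overlap. In particular T(−3) = −17 (right piece), and solving 9x + 15 = −17 on the left piece gives x = −32/9 < −3.
So T(−32/9) = T(−3) with −32/9 ≠ −3, and T is not injective, hence not bijective. This x = −32/9 is the requested value below −3.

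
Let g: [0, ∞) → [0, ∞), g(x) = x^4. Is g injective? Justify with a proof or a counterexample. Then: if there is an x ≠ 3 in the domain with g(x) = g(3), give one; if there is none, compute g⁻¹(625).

5

On [0, ∞), x ↦ x^4 is strictly increasing, so g(x_1) = g(x_2) forces x_1 = x_2. Hence g is injective.
Since x ↦ x^4 is strictly increasing on [0, ∞), it is injective there, so no x ≠ 3 in the domain has g(x) = g(3). We therefore compute g⁻¹(625) = 625^{1/4} = 5 (indeed 5^4 = 625).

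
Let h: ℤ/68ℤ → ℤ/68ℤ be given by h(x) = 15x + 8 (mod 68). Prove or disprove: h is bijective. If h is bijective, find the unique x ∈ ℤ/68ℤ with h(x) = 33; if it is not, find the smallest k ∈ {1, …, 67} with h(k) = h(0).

If h(x_1) = h(x_2), then 15x_1 ≡ 15x_2 (mod 68). Because gcd(15, 68) = 1, we may cancel 15 to get x_1 ≡ x_2 (mod 68).
We now compute 15⁻¹ mod 68 explicitly. Euclid's algorithm: 68 = 4·15 + 8, 15 = 1·8 + 7, 8 = 1·7 + 1; back-substituting gives 1 = 59·15 − 13·68, so 15⁻¹ ≡ 59 (mod 68).
Then y ↦ 59(y − 8) is a two-sided inverse to h, so every y ∈ ℤ/68ℤ has a preimage.
So h is bijective.
Since h is bijective, we find h⁻¹(33): we need 15x ≡ 33 − 8 ≡ 25 (mod 68). Using 15⁻¹ = 59: x ≡ 59·25 = 1475 = 21·68 + 47, so x = 47.
Check: h(47) = 15·47 + 8 = 713 = 10·68 + 33 ≡ 33 (mod 68).

47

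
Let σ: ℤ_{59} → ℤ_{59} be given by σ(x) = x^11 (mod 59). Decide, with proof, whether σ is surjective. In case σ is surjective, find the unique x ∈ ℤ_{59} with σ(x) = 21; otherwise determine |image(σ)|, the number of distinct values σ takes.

53

Since 59 is prime, the nonzero elements of ℤ_{59} form a cyclic group of order 58.
As gcd(11, 58) = 1, raising to the 11th power is a bijection on this group: if s^11 ≡ t^11 then (st^{−1})^11 = 1, and the only element of order dividing gcd(11, 58) = 1 is 1, so s = t.
With σ(0) = 0 this makes σ injective on all of ℤ_{59}, hence bijective (finite equal-size domain and codomain). In particular σ is surjective.
Since σ is surjective, we find the preimage of 21. The inverse of x ↦ x^11 on (ℤ_{59})^× is x ↦ x^37, because 11·37 = 407 = 7·58 + 1 ≡ 1 (mod 58) and x^{58} = 1 for x ≠ 0 (Fermat). So σ⁻¹(21) = 21^37 mod 59.
Repeated squaring mod 59: 21^1 ≡ 21, 21^2 ≡ 21² = 441 ≡ 28, 21^4 ≡ 28² = 784 ≡ 17, 21^8 ≡ 17² = 289 ≡ 53, 21^16 ≡ 53² = 2809 ≡ 36, 21^32 ≡ 36² = 1296 ≡ 57. Since 37 = 32 + 4 + 1, 21^37 ≡ 57·17·21: 57·17 = 969 ≡ 25, then 25·21 = 525 ≡ 53. So 21^37 ≡ 53 (mod 59).
Hence σ⁻¹(21) = 53.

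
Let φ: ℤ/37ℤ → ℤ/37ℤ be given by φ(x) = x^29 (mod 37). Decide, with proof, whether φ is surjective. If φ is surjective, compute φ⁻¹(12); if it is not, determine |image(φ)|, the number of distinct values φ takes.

Since 37 is prime, the nonzero elements of ℤ/37ℤ form a cyclic group of order 36.
As gcd(29, 36) = 1, raising to the 29th power is a bijection on this group: if a^29 ≡ b^29 then (ab^{−1})^29 = 1, and the only element of order dividing gcd(29, 36) = 1 is 1, so a = b.
With φ(0) = 0 this makes φ injective on all of ℤ/37ℤ, hence bijective (finite equal-size domain and codomain). In particular φ is surjective.
Since φ is surjective, we find the preimage of 12. The inverse of x ↦ x^29 on (ℤ/37ℤ)^× is x ↦ x^5, because 29·5 = 145 = 4·36 + 1 ≡ 1 (mod 36) and x^{36} = 1 for x ≠ 0 (Fermat). So φ⁻¹(12) = 12^5 mod 37.
Repeated squaring mod 37: 12^1 ≡ 12, 12^2 ≡ 12² = 144 ≡ 33, 12^4 ≡ 33² = 1089 ≡ 16. Since 5 = 4 + 1, 12^5 ≡ 16·12: 16·12 = 192 ≡ 7. So 12^5 ≡ 7 (mod 37).
Hence φ⁻¹(12) = 7.

7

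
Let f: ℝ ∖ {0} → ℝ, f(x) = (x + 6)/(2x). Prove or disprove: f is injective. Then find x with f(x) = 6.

6/11

Suppose f(u) = f(v). Cross-multiplying: (u + 6)(2v) = (v + 6)(2u).
Expanding both sides and cancelling the symmetric terms leaves −12·(u − v) = 0. Since −12 ≠ 0, u = v. Thus f is injective.
Solving f(x) = 6: cross-multiplying gives x + 6 = 6(2x), which rearranges to −11x = −6, so x = 6/11.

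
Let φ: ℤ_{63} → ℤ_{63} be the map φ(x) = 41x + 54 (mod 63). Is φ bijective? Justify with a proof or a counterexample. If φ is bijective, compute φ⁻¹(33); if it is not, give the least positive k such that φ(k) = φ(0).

Suppose φ(u) = φ(v) in ℤ_{63}. Then 41u + 54 ≡ 41v + 54 (mod 63), so 41(u − v) ≡ 0 (mod 63).
Since gcd(41, 63) = 1, 41 is invertible modulo 63, thus u − v ≡ 0 (mod 63), i.e. u = v.
We now compute 41⁻¹ mod 63 explicitly. Euclid's algorithm: 63 = 1·41 + 22, 41 = 1·22 + 19, 22 = 1·19 + 3, 19 = 6·3 + 1; back-substituting gives 1 = 20·41 − 13·63, so 41⁻¹ ≡ 20 (mod 63).
Then y ↦ 20(y − 54) is a two-sided inverse to φ, so every y ∈ ℤ_{63} has a preimage.
Therefore φ is bijective.
Since φ is bijective, we compute φ⁻¹(33): solve 41x + 54 ≡ 33 (mod 63), i.e. 41x ≡ 42 (mod 63).
Multiplying by 41⁻¹ = 20 gives x ≡ 20·42 = 840 = 13·63 + 21 ≡ 21 (mod 63).
Check: φ(21) = 41·21 + 54 = 915 = 14·63 + 33 ≡ 33 (mod 63).

21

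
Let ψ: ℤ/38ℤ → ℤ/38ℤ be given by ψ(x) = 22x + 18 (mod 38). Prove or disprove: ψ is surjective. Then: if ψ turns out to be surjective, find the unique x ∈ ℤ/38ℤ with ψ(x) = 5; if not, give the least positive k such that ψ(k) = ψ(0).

19

By definition, surjectivity means every element of the codomain has a preimage under ψ.
Since gcd(22, 38) = 2, we have 22x ≡ 0 (mod 2) for all x, so ψ(x) ≡ 0 (mod 2).
But 1 ≢ 0 (mod 2), so 1 ∈ ℤ/38ℤ has no preimage. So ψ is not surjective.
Since ψ is not surjective, we find the least positive k with ψ(k) = ψ(0): this means 22k ≡ 0 (mod 38), i.e. 38 ∣ 22k. Since gcd(22, 38) = 2, dividing through by 2 this holds exactly when 19 ∣ 11k, and as gcd(11, 19) = 1, exactly when 19 ∣ k.
The smallest positive such k is 19.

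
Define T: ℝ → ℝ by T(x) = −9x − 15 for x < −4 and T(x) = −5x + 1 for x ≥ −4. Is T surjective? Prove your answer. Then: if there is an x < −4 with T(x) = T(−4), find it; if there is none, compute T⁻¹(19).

Both pieces are strictly decreasing (slopes −9 and −5), so each is injective on its own interval.
The left piece maps (−∞, −4) onto (21, ∞); the right piece maps [−4, ∞) onto (−∞, 21].
These images together cover ℝ, so T is surjective.
Because the two images are disjoint, no x < −4 has T(x) = T(−4), so we compute T⁻¹(19): 19 lies in (−∞, 21], so solve −5x + 1 = 19: x = (19 − 1)/(−5) = −18/5.

-18/5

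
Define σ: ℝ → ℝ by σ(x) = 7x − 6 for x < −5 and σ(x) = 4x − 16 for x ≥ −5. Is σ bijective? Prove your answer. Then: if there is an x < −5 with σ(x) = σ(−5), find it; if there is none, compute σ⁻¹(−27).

-11/4

Both pieces are strictly increasing (slopes 7 and 4), so each is injective on its own interval.
The left piece maps (−∞, −5) onto (−∞, −41); the right piece maps [−5, ∞) onto [−36, ∞).
The images leave a gap (−41 has no preimage), so σ is not surjective, hence not bijective.
Because the two images are disjoint, no x < −5 has σ(x) = σ(−5), so we compute σ⁻¹(−27): −27 lies in [−36, ∞), so solve 4x − 16 = −27: x = (−27 + 16)/4 = −11/4.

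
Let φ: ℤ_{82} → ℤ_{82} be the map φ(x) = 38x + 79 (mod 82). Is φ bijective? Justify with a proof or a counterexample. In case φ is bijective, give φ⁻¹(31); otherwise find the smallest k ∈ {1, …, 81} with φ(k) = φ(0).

41

We have gcd(38, 82) = 2 > 1. Taking s = 0 and t = 41: φ(0) = 79 and φ(41) = 38·41 + 79 = 1637 ≡ 79 (mod 82).
So φ(0) = φ(41) while 0 ≠ 41, so φ is not injective, hence not bijective.
Since φ is not bijective, we find the least positive k with φ(k) = φ(0): this means 38k ≡ 0 (mod 82), i.e. 82 ∣ 38k. Since gcd(38, 82) = 2, dividing through by 2 this holds exactly when 41 ∣ 19k, and as gcd(19, 41) = 1, exactly when 41 ∣ k.
The smallest positive such k is 41.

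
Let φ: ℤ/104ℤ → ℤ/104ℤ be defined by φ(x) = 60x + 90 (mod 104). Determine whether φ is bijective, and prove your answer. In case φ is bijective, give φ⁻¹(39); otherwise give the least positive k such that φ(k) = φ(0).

We have gcd(60, 104) = 4 > 1. Taking a = 0 and b = 26: φ(0) = 90 and φ(26) = 60·26 + 90 = 1650 ≡ 90 (mod 104).
So φ(0) = φ(26) while 0 ≠ 26, thus φ is not injective, hence not bijective.
Since φ is not bijective, we find the least positive k with φ(k) = φ(0): this means 60k ≡ 0 (mod 104), i.e. 104 ∣ 60k. Since gcd(60, 104) = 4, dividing through by 4 this holds exactly when 26 ∣ 15k, and as gcd(15, 26) = 1, exactly when 26 ∣ k.
The smallest positive such k is 26.

26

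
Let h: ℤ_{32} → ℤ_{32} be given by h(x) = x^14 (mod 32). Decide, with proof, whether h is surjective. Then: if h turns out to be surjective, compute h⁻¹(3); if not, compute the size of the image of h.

h(0) = 0^14 = 0.
h(2): Repeated squaring mod 32: 2^1 ≡ 2, 2^2 ≡ 2² = 4, 2^4 ≡ 4² = 16, 2^8 ≡ 16² = 256 ≡ 0. Since 14 = 8 + 4 + 2, 2^14 ≡ 0·16·4: 0·16 = 0, then 0·4 = 0. So 2^14 ≡ 0 (mod 32).
So h(0) = h(2) = 0 while 0 ≠ 2, therefore h is not injective.
A non-injective map from the 32-element set ℤ_{32} to itself takes at most 31 distinct values, so it cannot be surjective. Thus h is not surjective.
Since h is not surjective, we determine |image(h)|. Computing x^14 mod 32 for each x (by repeated squaring, reducing mod 32 at every step), the values h(0), h(1), …, h(31) are: 0, 1, 0, 25, 0, 9, 0, 17, 0, 17, 0, 9, 0, 25, 0, 1, 0, 1, 0, 25, 0, 9, 0, 17, 0, 17, 0, 9, 0, 25, 0, 1.
The distinct values are {0, 1, 9, 17, 25}; there are 5 of them.

5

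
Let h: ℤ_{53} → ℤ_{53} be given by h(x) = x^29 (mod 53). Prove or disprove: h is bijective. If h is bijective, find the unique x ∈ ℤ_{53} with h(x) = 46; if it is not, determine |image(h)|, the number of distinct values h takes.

Since 53 is prime, the nonzero elements of ℤ_{53} form a cyclic group of order 52.
As gcd(29, 52) = 1, raising to the 29th power is a bijection on this group: if x_1^29 ≡ x_2^29 then (x_1x_2^{−1})^29 = 1, and the only element of order dividing gcd(29, 52) = 1 is 1, so x_1 = x_2.
With h(0) = 0 this makes h injective on all of ℤ_{53}, hence bijective (finite equal-size domain and codomain). In particular h is bijective.
Since h is bijective, we find the preimage of 46. The inverse of x ↦ x^29 on (ℤ_{53})^× is x ↦ x^9, because 29·9 = 261 = 5·52 + 1 ≡ 1 (mod 52) and x^{52} = 1 for x ≠ 0 (Fermat). So h⁻¹(46) = 46^9 mod 53.
Repeated squaring mod 53: 46^1 ≡ 46, 46^2 ≡ 46² = 2116 ≡ 49, 46^4 ≡ 49² = 2401 ≡ 16, 46^8 ≡ 16² = 256 ≡ 44. Since 9 = 8 + 1, 46^9 ≡ 44·46: 44·46 = 2024 ≡ 10. So 46^9 ≡ 10 (mod 53).
Hence h⁻¹(46) = 10.

10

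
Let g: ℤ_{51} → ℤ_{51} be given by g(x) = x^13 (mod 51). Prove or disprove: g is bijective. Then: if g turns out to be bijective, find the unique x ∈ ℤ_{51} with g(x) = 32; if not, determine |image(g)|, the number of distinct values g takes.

Computing x^13 mod 51 for each x (by repeated squaring, reducing mod 51 at every step), the values g(0), g(1), …, g(50) are: 0, 1, 32, 12, 4, 20, 27, 40, 26, 42, 28, 41, 48, 13, 5, 36, 16, 17, 18, 49, 29, 21, 37, 44, 6, 43, 8, 45, 7, 14, 30, 22, 2, 33, 34, 35, 15, 46, 38, 3, 10, 23, 9, 25, 11, 24, 31, 47, 39, 19, 50.
Every element of ℤ_{51} appears exactly once in this list, so g is a bijection, and in particular bijective.
Since g is bijective, we read off the preimage of 32 from the same table: g(2) = 32, so g⁻¹(32) = 2.

2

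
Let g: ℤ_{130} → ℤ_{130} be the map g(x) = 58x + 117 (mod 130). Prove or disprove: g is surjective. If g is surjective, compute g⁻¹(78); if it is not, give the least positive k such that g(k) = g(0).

65

Recall: g is surjective if every y in the codomain equals g(x) for some x in the domain.
Since gcd(58, 130) = 2, we have 58x ≡ 0 (mod 2) for all x, so g(x) ≡ 1 (mod 2).
But 0 ≢ 1 (mod 2), so 0 ∈ ℤ_{130} has no preimage. Thus g is not surjective.
Since g is not surjective, we find the least positive k with g(k) = g(0): this means 58k ≡ 0 (mod 130), i.e. 130 ∣ 58k. Since gcd(58, 130) = 2, dividing through by 2 this holds exactly when 65 ∣ 29k, and as gcd(29, 65) = 1, exactly when 65 ∣ k.
The smallest positive such k is 65.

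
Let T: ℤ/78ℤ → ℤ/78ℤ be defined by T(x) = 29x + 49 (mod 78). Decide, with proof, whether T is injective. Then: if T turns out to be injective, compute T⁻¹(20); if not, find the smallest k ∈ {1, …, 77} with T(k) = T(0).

Recall that T is injective if T(s) = T(t) implies s = t.
If T(s) = T(t), then 29s ≡ 29t (mod 78). Because gcd(29, 78) = 1, we may cancel 29 to get s ≡ t (mod 78).
Hence T is injective.
We now compute 29⁻¹ mod 78 explicitly. Euclid's algorithm: 78 = 2·29 + 20, 29 = 1·20 + 9, 20 = 2·9 + 2, 9 = 4·2 + 1; back-substituting gives 1 = 35·29 − 13·78, so 29⁻¹ ≡ 35 (mod 78).
Since T is injective, we compute T⁻¹(20): solve 29x + 49 ≡ 20 (mod 78), i.e. 29x ≡ 49 (mod 78).
Multiplying by 29⁻¹ = 35 gives x ≡ 35·49 = 1715 = 21·78 + 77 ≡ 77 (mod 78).
Check: T(77) = 29·77 + 49 = 2282 = 29·78 + 20 ≡ 20 (mod 78).

77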